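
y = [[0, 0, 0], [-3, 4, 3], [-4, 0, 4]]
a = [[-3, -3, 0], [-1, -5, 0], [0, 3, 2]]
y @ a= [[0, 0, 0], [5, -2, 6], [12, 24, 8]]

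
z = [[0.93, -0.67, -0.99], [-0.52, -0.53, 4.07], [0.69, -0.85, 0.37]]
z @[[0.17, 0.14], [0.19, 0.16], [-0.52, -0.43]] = [[0.55, 0.45], [-2.31, -1.91], [-0.24, -0.2]]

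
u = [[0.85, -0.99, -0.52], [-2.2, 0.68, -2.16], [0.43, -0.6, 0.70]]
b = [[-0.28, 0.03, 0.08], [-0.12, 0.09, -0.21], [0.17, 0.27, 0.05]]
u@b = [[-0.21, -0.20, 0.25], [0.17, -0.59, -0.43], [0.07, 0.15, 0.2]]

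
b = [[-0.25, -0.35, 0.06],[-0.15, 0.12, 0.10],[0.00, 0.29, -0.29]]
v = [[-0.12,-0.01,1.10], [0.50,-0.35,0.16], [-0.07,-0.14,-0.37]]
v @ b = [[0.03, 0.36, -0.33], [-0.07, -0.17, -0.05], [0.04, -0.10, 0.09]]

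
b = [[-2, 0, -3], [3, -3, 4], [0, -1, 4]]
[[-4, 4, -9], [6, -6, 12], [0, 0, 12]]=b@ [[2, -2, 0], [0, 0, 0], [0, 0, 3]]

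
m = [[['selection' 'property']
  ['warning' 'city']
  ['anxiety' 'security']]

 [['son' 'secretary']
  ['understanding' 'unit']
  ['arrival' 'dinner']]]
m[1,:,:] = [['son', 'secretary'], ['understanding', 'unit'], ['arrival', 'dinner']]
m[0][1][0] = 'warning'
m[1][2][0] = 'arrival'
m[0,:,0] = ['selection', 'warning', 'anxiety']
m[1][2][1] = 'dinner'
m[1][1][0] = 'understanding'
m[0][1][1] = 'city'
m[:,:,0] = [['selection', 'warning', 'anxiety'], ['son', 'understanding', 'arrival']]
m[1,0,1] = 'secretary'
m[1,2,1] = 'dinner'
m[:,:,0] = [['selection', 'warning', 'anxiety'], ['son', 'understanding', 'arrival']]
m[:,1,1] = ['city', 'unit']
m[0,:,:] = [['selection', 'property'], ['warning', 'city'], ['anxiety', 'security']]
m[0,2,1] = 'security'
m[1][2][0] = 'arrival'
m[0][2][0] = 'anxiety'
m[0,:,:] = [['selection', 'property'], ['warning', 'city'], ['anxiety', 'security']]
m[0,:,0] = ['selection', 'warning', 'anxiety']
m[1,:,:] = [['son', 'secretary'], ['understanding', 'unit'], ['arrival', 'dinner']]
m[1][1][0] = 'understanding'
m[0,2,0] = 'anxiety'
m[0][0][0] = 'selection'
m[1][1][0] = 'understanding'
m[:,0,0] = ['selection', 'son']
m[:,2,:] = [['anxiety', 'security'], ['arrival', 'dinner']]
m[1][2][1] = 'dinner'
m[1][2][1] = 'dinner'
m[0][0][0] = 'selection'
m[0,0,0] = 'selection'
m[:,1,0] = ['warning', 'understanding']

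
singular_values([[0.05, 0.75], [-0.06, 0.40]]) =[0.85, 0.08]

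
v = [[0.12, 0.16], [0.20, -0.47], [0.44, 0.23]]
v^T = [[0.12, 0.20, 0.44], [0.16, -0.47, 0.23]]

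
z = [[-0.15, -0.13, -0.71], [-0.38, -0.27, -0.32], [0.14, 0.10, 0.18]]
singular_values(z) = [0.91, 0.31, 0.0]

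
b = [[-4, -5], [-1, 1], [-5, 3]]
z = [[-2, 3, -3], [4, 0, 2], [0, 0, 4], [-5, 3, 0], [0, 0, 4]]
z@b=[[20, 4], [-26, -14], [-20, 12], [17, 28], [-20, 12]]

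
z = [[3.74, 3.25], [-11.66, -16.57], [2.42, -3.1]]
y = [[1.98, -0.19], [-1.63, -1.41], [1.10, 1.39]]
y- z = [[-1.76, -3.44], [10.03, 15.16], [-1.32, 4.49]]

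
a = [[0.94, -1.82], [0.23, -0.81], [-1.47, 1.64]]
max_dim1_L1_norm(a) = 3.11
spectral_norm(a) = 3.09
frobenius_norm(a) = 3.12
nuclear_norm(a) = 3.55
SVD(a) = [[-0.66, -0.50], [-0.26, -0.56], [0.71, -0.67]] @ diag([3.088534050602478, 0.4652498449962648]) @ [[-0.56, 0.83], [0.83, 0.56]]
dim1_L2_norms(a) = [2.05, 0.84, 2.2]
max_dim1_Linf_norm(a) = 1.82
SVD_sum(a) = [[1.13, -1.69], [0.45, -0.67], [-1.21, 1.81]] + [[-0.19, -0.13], [-0.22, -0.14], [-0.26, -0.17]]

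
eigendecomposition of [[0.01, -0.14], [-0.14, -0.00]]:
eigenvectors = [[0.72, 0.69], [-0.69, 0.72]]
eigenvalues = [0.15, -0.14]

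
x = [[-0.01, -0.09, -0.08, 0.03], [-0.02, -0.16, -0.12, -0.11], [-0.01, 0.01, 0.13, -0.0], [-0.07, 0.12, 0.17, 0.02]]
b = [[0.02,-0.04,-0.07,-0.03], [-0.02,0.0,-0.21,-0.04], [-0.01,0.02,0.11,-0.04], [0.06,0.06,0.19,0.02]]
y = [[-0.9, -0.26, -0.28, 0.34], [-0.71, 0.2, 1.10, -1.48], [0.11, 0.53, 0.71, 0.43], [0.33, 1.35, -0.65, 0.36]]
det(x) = -0.00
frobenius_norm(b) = 0.33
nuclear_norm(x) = 0.57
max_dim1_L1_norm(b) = 0.33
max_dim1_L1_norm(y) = 3.49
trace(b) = 0.15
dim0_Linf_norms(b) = [0.06, 0.06, 0.21, 0.04]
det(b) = 0.00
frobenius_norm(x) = 0.37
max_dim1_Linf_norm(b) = 0.21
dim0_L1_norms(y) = [2.05, 2.34, 2.74, 2.61]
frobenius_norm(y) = 2.91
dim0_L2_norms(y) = [1.2, 1.49, 1.49, 1.62]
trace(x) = -0.02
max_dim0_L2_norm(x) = 0.26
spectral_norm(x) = 0.34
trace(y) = 0.37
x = b @ y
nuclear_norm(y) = 5.44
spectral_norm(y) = 2.15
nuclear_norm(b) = 0.48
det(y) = -2.59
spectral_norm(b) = 0.32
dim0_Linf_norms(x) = [0.07, 0.16, 0.17, 0.11]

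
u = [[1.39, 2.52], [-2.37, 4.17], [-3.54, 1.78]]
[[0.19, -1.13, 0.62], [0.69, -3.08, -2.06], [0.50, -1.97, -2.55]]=u @ [[-0.08, 0.26, 0.66], [0.12, -0.59, -0.12]]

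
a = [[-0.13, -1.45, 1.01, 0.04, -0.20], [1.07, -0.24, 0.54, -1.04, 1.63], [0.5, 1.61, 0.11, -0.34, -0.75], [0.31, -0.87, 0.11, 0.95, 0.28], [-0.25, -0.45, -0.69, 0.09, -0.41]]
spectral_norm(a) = 2.62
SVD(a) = [[0.55, 0.22, 0.78, -0.15, 0.17], [0.40, -0.87, -0.10, -0.06, 0.25], [-0.63, -0.25, 0.48, 0.33, 0.44], [0.37, 0.2, -0.2, 0.85, 0.24], [0.00, 0.30, -0.33, -0.38, 0.81]] @ diag([2.617824247242316, 2.319700944350639, 1.1880488536405822, 0.9109482206236499, 0.48373236405564957]) @ [[0.06, -0.85, 0.28, 0.07, 0.43],[-0.47, -0.35, -0.2, 0.53, -0.58],[0.04, 0.0, 0.83, -0.21, -0.51],[0.52, 0.21, 0.22, 0.79, 0.08],[0.71, -0.32, -0.37, -0.23, -0.46]]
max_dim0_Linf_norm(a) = 1.63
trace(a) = 0.28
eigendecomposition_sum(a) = [[(-0.35+0.6j), (-0.62-0.44j), -0.11+0.20j, (-0.09-0.39j), -0.77+0.86j], [(0.46+0.18j), (-0.24+0.49j), 0.15+0.05j, (-0.26+0.1j), (0.69+0.44j)], [0.11-0.42j, (0.45+0.16j), (0.03-0.14j), (0.12+0.22j), (0.33-0.66j)], [(0.2+0.14j), (-0.17+0.2j), (0.07+0.04j), (-0.14+0.02j), (0.27+0.29j)], [(0.08+0.13j), -0.16+0.08j, 0.03+0.04j, -0.09-0.02j, 0.09+0.25j]] + [[(-0.35-0.6j), -0.62+0.44j, (-0.11-0.2j), (-0.09+0.39j), -0.77-0.86j], [(0.46-0.18j), -0.24-0.49j, 0.15-0.05j, (-0.26-0.1j), (0.69-0.44j)], [0.11+0.42j, 0.45-0.16j, (0.03+0.14j), 0.12-0.22j, 0.33+0.66j], [0.20-0.14j, (-0.17-0.2j), (0.07-0.04j), -0.14-0.02j, (0.27-0.29j)], [(0.08-0.13j), (-0.16-0.08j), (0.03-0.04j), (-0.09+0.02j), 0.09-0.25j]] + [[(0.28-0j), (-0.23-0j), (0.77-0j), (-0.06+0j), (1.55-0j)], [(0.03-0j), (-0.03-0j), 0.09-0.00j, -0.01+0.00j, (0.18-0j)], [-0.24+0.00j, (0.2+0j), -0.66+0.00j, 0.05-0.00j, (-1.32+0j)], [0.00-0.00j, (-0-0j), 0.00-0.00j, -0.00+0.00j, -0j], [(-0.12+0j), (0.1+0j), -0.33+0.00j, 0.03-0.00j, (-0.67+0j)]] + [[0.20+0.00j, -0.38-0.00j, (0.39+0j), (1.19-0j), -0.40+0.00j], [(0.05+0j), (-0.09-0j), 0.09+0.00j, 0.28-0.00j, -0.09+0.00j], [(0.29+0j), (-0.54-0j), 0.56+0.00j, (1.71-0j), (-0.57+0j)], [(0.02+0j), -0.04-0.00j, 0.05+0.00j, 0.14-0.00j, -0.05+0.00j], [(-0.17-0j), (0.32+0j), -0.33-0.00j, (-1.02+0j), 0.34-0.00j]] + [[0.09-0.00j, (0.41-0j), 0.06+0.00j, -0.92+0.00j, 0.19-0.00j], [0.08-0.00j, (0.36-0j), 0.05+0.00j, (-0.79+0j), 0.17-0.00j], [0.23-0.00j, (1.05-0j), 0.15+0.00j, (-2.34+0j), 0.49-0.00j], [-0.10+0.00j, (-0.48+0j), -0.07-0.00j, (1.08-0j), -0.23+0.00j], [(-0.12+0j), -0.56+0.00j, -0.08-0.00j, 1.26-0.00j, -0.26+0.00j]]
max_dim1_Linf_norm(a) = 1.63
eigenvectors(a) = [[0.70+0.00j, (0.7-0j), -0.72+0.00j, 0.51+0.00j, 0.29+0.00j],[-0.08-0.49j, (-0.08+0.49j), -0.08+0.00j, 0.12+0.00j, 0.26+0.00j],[-0.42+0.12j, (-0.42-0.12j), 0.61+0.00j, 0.73+0.00j, 0.75+0.00j],[(0.02-0.24j), (0.02+0.24j), (-0+0j), (0.06+0j), (-0.35+0j)],[0.07-0.14j, (0.07+0.14j), 0.31+0.00j, -0.44+0.00j, -0.40+0.00j]]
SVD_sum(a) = [[0.09, -1.22, 0.4, 0.09, 0.62], [0.06, -0.9, 0.3, 0.07, 0.45], [-0.10, 1.41, -0.47, -0.11, -0.71], [0.06, -0.83, 0.28, 0.06, 0.42], [0.00, -0.0, 0.0, 0.00, 0.00]] + [[-0.24,-0.18,-0.1,0.27,-0.29],  [0.95,0.71,0.40,-1.06,1.17],  [0.27,0.20,0.11,-0.3,0.33],  [-0.22,-0.17,-0.09,0.25,-0.28],  [-0.33,-0.25,-0.14,0.37,-0.41]] + [[0.04,0.00,0.77,-0.19,-0.47], [-0.01,-0.00,-0.1,0.03,0.06], [0.02,0.0,0.48,-0.12,-0.29], [-0.01,-0.00,-0.2,0.05,0.12], [-0.02,-0.0,-0.33,0.08,0.20]] + [[-0.07, -0.03, -0.03, -0.11, -0.01], [-0.03, -0.01, -0.01, -0.04, -0.00], [0.16, 0.06, 0.07, 0.24, 0.03], [0.4, 0.17, 0.17, 0.61, 0.07], [-0.18, -0.07, -0.08, -0.27, -0.03]] + [[0.06, -0.03, -0.03, -0.02, -0.04], [0.09, -0.04, -0.05, -0.03, -0.06], [0.15, -0.07, -0.08, -0.05, -0.10], [0.08, -0.04, -0.04, -0.03, -0.05], [0.28, -0.13, -0.15, -0.09, -0.18]]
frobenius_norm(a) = 3.84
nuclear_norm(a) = 7.52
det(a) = -3.18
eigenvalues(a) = [(-0.6+1.21j), (-0.6-1.21j), (-1.07+0j), (1.15+0j), (1.42+0j)]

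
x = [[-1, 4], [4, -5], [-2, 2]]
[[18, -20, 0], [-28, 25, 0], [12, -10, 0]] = x@[[-2, 0, 0], [4, -5, 0]]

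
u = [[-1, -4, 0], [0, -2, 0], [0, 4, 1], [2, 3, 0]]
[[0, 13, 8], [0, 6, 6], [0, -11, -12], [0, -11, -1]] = u @[[0, -1, 4], [0, -3, -3], [0, 1, 0]]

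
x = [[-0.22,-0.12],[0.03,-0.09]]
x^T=[[-0.22, 0.03], [-0.12, -0.09]]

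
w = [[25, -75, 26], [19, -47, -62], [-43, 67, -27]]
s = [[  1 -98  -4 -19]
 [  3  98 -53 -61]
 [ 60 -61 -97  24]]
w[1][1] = -47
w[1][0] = 19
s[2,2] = -97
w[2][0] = -43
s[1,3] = -61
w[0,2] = 26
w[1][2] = -62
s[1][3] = -61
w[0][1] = -75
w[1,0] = 19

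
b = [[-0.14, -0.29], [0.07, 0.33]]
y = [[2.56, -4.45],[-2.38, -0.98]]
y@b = [[-0.67,-2.21], [0.26,0.37]]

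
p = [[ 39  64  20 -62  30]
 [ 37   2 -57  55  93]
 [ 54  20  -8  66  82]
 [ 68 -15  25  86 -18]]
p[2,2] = -8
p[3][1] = -15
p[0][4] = 30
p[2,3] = 66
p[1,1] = 2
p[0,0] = 39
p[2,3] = 66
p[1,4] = 93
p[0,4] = 30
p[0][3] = -62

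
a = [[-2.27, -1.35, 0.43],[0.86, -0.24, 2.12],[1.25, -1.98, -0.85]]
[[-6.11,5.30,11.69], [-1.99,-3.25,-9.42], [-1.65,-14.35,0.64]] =a @ [[1.21,-4.58,-4.52], [2.11,4.02,-1.96], [-1.19,0.78,-2.83]]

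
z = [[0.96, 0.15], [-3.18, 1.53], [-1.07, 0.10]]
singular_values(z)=[3.76, 0.63]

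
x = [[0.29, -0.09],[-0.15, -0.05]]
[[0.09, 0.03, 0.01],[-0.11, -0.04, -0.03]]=x@[[0.52, 0.17, 0.12], [0.66, 0.25, 0.32]]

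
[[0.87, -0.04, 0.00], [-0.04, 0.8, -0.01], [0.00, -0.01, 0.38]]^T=[[0.87, -0.04, 0.00], [-0.04, 0.80, -0.01], [0.0, -0.01, 0.38]]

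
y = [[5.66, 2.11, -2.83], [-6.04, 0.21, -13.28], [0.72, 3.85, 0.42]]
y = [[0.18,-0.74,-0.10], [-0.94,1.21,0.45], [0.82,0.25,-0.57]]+[[5.48, 2.85, -2.73], [-5.1, -1.00, -13.73], [-0.1, 3.60, 0.99]]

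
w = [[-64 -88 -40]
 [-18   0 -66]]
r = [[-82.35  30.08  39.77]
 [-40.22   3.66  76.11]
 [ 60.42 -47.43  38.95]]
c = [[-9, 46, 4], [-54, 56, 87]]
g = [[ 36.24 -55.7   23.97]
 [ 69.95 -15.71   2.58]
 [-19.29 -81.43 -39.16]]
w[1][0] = -18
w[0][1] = -88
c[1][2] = 87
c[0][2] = 4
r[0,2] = 39.77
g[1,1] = -15.71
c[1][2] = 87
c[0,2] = 4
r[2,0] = 60.42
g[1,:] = [69.95, -15.71, 2.58]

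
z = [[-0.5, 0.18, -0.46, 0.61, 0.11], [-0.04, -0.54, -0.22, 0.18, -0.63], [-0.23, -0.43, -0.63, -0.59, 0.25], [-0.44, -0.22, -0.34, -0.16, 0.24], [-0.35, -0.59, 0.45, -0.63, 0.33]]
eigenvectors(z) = [[(0.09+0j), (-0.61+0j), -0.61-0.00j, (-0.12+0j), 0.45+0.00j], [-0.47+0.00j, (0.44+0.14j), (0.44-0.14j), (-0.29+0j), -0.77+0.00j], [(0.19+0j), (0.12-0.04j), 0.12+0.04j, -0.85+0.00j, (0.26+0j)], [0.29+0.00j, (-0.35-0.25j), (-0.35+0.25j), (-0.42+0j), (0.32+0j)], [(0.81+0j), (-0.34-0.31j), -0.34+0.31j, -0.07+0.00j, -0.20+0.00j]]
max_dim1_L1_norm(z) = 2.35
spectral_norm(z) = 1.39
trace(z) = -1.50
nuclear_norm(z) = 4.02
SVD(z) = [[0.24, 0.7, 0.29, 0.47, 0.38],[-0.0, 0.27, -0.94, 0.21, -0.02],[-0.6, 0.42, -0.02, -0.59, 0.34],[-0.33, 0.4, 0.17, 0.13, -0.83],[-0.69, -0.32, 0.04, 0.61, 0.23]] @ diag([1.3909232297826453, 1.1272232953932824, 0.8669044210062694, 0.5967393370674685, 0.03433801988739186]) @ [[0.29, 0.56, 0.05, 0.71, -0.31], [-0.46, -0.09, -0.82, 0.32, 0.0], [-0.22, 0.58, 0.05, -0.04, 0.78], [-0.64, -0.28, 0.57, 0.44, 0.01], [0.49, -0.51, -0.05, 0.44, 0.55]]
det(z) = 0.03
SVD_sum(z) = [[0.1, 0.19, 0.02, 0.23, -0.1], [-0.00, -0.0, -0.0, -0.0, 0.00], [-0.24, -0.47, -0.04, -0.59, 0.26], [-0.13, -0.26, -0.02, -0.32, 0.14], [-0.28, -0.54, -0.05, -0.68, 0.29]] + [[-0.37, -0.07, -0.65, 0.26, 0.0],[-0.14, -0.03, -0.25, 0.1, 0.00],[-0.22, -0.04, -0.39, 0.15, 0.0],[-0.21, -0.04, -0.37, 0.15, 0.00],[0.17, 0.03, 0.29, -0.12, -0.0]] + [[-0.06, 0.15, 0.01, -0.01, 0.2], [0.18, -0.48, -0.04, 0.03, -0.63], [0.0, -0.01, -0.00, 0.00, -0.01], [-0.03, 0.08, 0.01, -0.01, 0.11], [-0.01, 0.02, 0.0, -0.0, 0.03]] + [[-0.18, -0.08, 0.16, 0.12, 0.0], [-0.08, -0.04, 0.07, 0.06, 0.00], [0.22, 0.1, -0.20, -0.16, -0.0], [-0.05, -0.02, 0.04, 0.04, 0.00], [-0.23, -0.1, 0.21, 0.16, 0.0]] + [[0.01, -0.01, -0.0, 0.01, 0.01], [-0.00, 0.00, 0.00, -0.00, -0.00], [0.01, -0.01, -0.00, 0.01, 0.01], [-0.01, 0.01, 0.0, -0.01, -0.02], [0.0, -0.0, -0.0, 0.00, 0.00]]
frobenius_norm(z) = 2.08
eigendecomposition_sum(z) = [[(0.01+0j),-0.03+0.00j,0.06+0.00j,(-0.1+0j),0.06+0.00j], [-0.06-0.00j,(0.17-0j),(-0.29+0j),(0.54+0j),(-0.32+0j)], [(0.03+0j),(-0.07+0j),0.12+0.00j,(-0.21+0j),(0.13+0j)], [0.04+0.00j,-0.10+0.00j,(0.18+0j),-0.33+0.00j,(0.19+0j)], [0.11+0.00j,-0.30+0.00j,0.50+0.00j,-0.92+0.00j,(0.54+0j)]] + [[(-0.3+0.02j),-0.03+0.06j,-0.15-0.13j,(0.42+0.22j),-0.10-0.01j],  [0.22+0.05j,(0.03-0.04j),(0.08+0.13j),-0.25-0.25j,(0.07+0.03j)],  [(0.06-0.02j),-0.01j,(0.04+0.02j),(-0.1-0.02j),(0.02-0j)],  [(-0.18-0.11j),-0.04+0.02j,-0.03-0.14j,(0.15+0.3j),(-0.05-0.05j)],  [-0.18-0.14j,-0.05+0.02j,(-0.02-0.15j),0.12+0.34j,(-0.05-0.06j)]] + [[(-0.3-0.02j),  -0.03-0.06j,  -0.15+0.13j,  (0.42-0.22j),  (-0.1+0.01j)],  [0.22-0.05j,  0.03+0.04j,  (0.08-0.13j),  -0.25+0.25j,  0.07-0.03j],  [0.06+0.02j,  0.01j,  0.04-0.02j,  (-0.1+0.02j),  0.02+0.00j],  [(-0.18+0.11j),  -0.04-0.02j,  (-0.03+0.14j),  0.15-0.30j,  -0.05+0.05j],  [-0.18+0.14j,  -0.05-0.02j,  (-0.02+0.15j),  0.12-0.34j,  -0.05+0.06j]] + [[(-0.07+0j), (-0.08+0j), -0.11+0.00j, -0.02-0.00j, -0.01+0.00j], [(-0.16+0j), (-0.19+0j), (-0.26+0j), (-0.04-0j), -0.02+0.00j], [(-0.46+0j), -0.56+0.00j, (-0.76+0j), -0.11-0.00j, -0.06+0.00j], [-0.23+0.00j, (-0.28+0j), (-0.38+0j), (-0.06-0j), -0.03+0.00j], [(-0.04+0j), -0.05+0.00j, -0.06+0.00j, (-0.01-0j), -0.01+0.00j]] + [[(0.15-0j), 0.35+0.00j, (-0.11-0j), -0.11+0.00j, 0.25-0.00j],[-0.25+0.00j, (-0.58-0j), 0.18+0.00j, (0.19-0j), -0.42+0.00j],[(0.08-0j), (0.2+0j), (-0.06-0j), -0.06+0.00j, (0.14-0j)],[(0.11-0j), 0.24+0.00j, -0.08-0.00j, (-0.08+0j), (0.18-0j)],[(-0.07+0j), -0.16-0.00j, (0.05+0j), (0.05-0j), -0.11+0.00j]]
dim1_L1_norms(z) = [1.86, 1.61, 2.13, 1.4, 2.35]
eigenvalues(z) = [(0.52+0j), (-0.12+0.24j), (-0.12-0.24j), (-1.09+0j), (-0.69+0j)]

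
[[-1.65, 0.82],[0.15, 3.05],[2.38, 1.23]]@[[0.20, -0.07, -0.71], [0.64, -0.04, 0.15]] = [[0.19,0.08,1.29], [1.98,-0.13,0.35], [1.26,-0.22,-1.51]]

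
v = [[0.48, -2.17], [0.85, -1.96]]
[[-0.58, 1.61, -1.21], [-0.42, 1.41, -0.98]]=v @ [[0.24, -0.12, 0.28], [0.32, -0.77, 0.62]]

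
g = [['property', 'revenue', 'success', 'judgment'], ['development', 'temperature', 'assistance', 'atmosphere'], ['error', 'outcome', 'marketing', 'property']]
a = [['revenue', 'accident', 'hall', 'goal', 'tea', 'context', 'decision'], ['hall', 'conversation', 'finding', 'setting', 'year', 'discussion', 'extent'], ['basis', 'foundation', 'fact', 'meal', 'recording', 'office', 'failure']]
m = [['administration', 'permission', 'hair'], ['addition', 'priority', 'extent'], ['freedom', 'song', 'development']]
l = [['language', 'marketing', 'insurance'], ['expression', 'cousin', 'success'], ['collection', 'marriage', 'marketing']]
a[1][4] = 'year'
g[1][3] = 'atmosphere'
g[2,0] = 'error'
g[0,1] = 'revenue'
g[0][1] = 'revenue'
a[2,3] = 'meal'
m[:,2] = ['hair', 'extent', 'development']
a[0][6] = 'decision'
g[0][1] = 'revenue'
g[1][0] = 'development'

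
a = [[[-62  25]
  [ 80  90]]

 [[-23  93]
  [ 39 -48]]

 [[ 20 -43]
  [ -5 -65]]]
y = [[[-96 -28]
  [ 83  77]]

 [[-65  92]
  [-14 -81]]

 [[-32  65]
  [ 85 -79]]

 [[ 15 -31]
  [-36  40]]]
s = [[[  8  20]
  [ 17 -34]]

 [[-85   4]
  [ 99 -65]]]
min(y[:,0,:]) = -96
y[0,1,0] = 83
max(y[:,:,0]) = 85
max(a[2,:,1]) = -43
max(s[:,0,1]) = 20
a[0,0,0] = -62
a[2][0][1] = -43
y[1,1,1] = -81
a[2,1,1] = -65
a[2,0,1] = -43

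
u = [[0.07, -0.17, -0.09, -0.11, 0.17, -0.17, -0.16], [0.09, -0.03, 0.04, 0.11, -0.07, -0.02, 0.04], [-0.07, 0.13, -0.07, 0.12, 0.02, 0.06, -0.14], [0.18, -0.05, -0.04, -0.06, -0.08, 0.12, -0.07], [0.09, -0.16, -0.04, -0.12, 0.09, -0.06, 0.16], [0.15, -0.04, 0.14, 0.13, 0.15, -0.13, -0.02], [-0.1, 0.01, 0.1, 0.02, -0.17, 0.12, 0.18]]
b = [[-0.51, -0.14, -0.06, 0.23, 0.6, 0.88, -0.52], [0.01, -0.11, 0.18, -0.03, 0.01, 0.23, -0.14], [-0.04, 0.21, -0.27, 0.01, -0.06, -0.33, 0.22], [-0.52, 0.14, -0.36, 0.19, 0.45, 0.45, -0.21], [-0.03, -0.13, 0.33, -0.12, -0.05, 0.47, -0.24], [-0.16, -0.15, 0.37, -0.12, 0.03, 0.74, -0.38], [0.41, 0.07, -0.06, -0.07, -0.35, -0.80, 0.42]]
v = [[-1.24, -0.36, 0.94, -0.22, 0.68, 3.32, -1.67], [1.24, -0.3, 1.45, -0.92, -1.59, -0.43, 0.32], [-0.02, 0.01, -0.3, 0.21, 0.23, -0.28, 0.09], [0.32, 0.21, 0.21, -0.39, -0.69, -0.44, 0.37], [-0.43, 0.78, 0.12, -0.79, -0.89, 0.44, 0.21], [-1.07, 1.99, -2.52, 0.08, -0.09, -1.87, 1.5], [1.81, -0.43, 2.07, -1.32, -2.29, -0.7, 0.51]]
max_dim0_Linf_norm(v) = 3.32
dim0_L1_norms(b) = [1.68, 0.95, 1.63, 0.77, 1.55, 3.9, 2.13]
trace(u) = 0.05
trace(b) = 0.41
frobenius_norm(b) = 2.34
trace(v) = -4.48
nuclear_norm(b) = 3.37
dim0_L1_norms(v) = [6.13, 4.08, 7.61, 3.93, 6.46, 7.48, 4.67]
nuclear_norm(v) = 12.84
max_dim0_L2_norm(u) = 0.33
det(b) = 0.00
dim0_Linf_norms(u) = [0.18, 0.17, 0.14, 0.13, 0.17, 0.17, 0.18]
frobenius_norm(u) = 0.76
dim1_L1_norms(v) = [8.43, 6.25, 1.14, 2.63, 3.66, 9.12, 9.13]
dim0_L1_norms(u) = [0.75, 0.59, 0.52, 0.67, 0.75, 0.68, 0.77]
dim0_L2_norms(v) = [2.79, 2.24, 3.71, 1.86, 3.09, 3.96, 2.36]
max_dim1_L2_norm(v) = 4.15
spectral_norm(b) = 2.10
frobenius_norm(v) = 7.80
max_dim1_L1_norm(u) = 0.94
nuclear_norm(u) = 1.69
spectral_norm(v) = 5.36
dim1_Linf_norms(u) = [0.17, 0.11, 0.14, 0.18, 0.16, 0.15, 0.18]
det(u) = 0.00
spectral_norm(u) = 0.51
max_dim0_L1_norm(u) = 0.77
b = u @ v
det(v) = 0.00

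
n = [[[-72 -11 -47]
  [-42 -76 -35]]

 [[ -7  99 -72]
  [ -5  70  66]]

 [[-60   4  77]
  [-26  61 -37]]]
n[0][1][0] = -42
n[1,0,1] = 99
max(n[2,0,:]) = 77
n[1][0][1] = 99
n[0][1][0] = -42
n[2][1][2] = -37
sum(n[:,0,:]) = -89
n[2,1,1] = 61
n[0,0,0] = -72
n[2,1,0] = -26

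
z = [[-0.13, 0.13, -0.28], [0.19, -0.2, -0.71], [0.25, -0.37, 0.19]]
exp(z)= [[0.85, 0.17, -0.35], [0.08, 0.95, -0.76], [0.23, -0.37, 1.31]]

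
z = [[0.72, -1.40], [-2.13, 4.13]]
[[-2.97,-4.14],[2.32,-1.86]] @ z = [[6.68, -12.94], [5.63, -10.93]]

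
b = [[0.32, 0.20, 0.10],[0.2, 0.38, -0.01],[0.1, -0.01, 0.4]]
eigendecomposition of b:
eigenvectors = [[-0.75, 0.66, -0.01], [0.59, 0.67, -0.45], [0.29, 0.34, 0.89]]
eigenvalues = [0.12, 0.57, 0.4]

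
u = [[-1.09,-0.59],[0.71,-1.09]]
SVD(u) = [[-0.49, 0.87], [0.87, 0.49]] @ diag([1.3290941651429966, 1.209094165142997]) @ [[0.87,-0.49],[-0.49,-0.87]]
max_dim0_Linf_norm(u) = 1.09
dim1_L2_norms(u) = [1.24, 1.3]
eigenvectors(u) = [[0.67j, -0.67j], [0.74+0.00j, (0.74-0j)]]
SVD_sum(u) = [[-0.57,0.32], [1.00,-0.57]] + [[-0.52, -0.91], [-0.29, -0.52]]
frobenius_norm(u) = 1.80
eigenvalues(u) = [(-1.09+0.65j), (-1.09-0.65j)]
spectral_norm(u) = 1.33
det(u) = 1.61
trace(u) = -2.18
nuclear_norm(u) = 2.54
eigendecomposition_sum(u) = [[(-0.54+0.32j), -0.29-0.50j], [0.36+0.60j, -0.55+0.32j]] + [[-0.55-0.32j, -0.29+0.50j], [(0.36-0.6j), (-0.55-0.32j)]]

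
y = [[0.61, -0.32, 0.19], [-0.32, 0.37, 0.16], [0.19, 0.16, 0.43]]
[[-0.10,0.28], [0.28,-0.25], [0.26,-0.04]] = y @[[0.31, 0.27],[0.97, -0.41],[0.11, -0.07]]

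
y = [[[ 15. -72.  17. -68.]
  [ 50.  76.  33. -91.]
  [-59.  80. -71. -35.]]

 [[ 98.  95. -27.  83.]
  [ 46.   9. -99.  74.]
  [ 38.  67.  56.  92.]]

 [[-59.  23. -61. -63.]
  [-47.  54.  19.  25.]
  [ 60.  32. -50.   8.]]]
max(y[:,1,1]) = 76.0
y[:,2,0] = [-59.0, 38.0, 60.0]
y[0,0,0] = 15.0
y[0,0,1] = -72.0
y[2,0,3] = -63.0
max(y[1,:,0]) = 98.0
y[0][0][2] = 17.0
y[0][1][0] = 50.0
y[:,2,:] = [[-59.0, 80.0, -71.0, -35.0], [38.0, 67.0, 56.0, 92.0], [60.0, 32.0, -50.0, 8.0]]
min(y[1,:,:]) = -99.0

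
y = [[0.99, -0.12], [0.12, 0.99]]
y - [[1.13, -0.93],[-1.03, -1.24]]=[[-0.14, 0.81], [1.15, 2.23]]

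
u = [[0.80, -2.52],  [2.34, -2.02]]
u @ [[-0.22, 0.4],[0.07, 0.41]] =[[-0.35,-0.71], [-0.66,0.11]]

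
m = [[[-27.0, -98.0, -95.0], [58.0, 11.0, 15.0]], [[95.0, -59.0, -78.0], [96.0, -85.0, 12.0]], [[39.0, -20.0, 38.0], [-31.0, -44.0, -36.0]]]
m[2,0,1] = -20.0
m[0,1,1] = 11.0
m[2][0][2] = 38.0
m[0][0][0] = -27.0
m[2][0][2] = 38.0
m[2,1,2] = -36.0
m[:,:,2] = [[-95.0, 15.0], [-78.0, 12.0], [38.0, -36.0]]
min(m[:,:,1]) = -98.0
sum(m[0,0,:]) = -220.0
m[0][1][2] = 15.0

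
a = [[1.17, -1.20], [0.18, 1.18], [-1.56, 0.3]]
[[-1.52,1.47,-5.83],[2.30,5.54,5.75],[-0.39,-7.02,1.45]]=a @ [[0.61, 5.25, 0.01],[1.86, 3.89, 4.87]]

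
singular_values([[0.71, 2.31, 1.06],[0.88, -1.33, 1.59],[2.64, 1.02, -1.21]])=[3.41, 2.25, 2.19]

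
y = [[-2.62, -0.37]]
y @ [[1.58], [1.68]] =[[-4.76]]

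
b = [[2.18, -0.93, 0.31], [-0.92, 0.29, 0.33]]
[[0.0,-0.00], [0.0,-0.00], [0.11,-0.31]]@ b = [[0.00, 0.00, 0.0], [0.00, 0.00, 0.0], [0.52, -0.19, -0.07]]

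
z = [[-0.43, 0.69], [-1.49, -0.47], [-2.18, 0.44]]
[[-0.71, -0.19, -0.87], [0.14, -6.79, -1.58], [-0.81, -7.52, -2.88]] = z@ [[0.19, 3.88, 1.22], [-0.91, 2.14, -0.5]]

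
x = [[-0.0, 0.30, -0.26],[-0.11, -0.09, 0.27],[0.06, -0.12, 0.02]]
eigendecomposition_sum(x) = [[-0.00+0.09j, (0.15-0.03j), (-0.13-0.12j)], [(-0.06-0.04j), -0.05+0.11j, (0.13-0.04j)], [(0.03-0.03j), -0.06-0.04j, 0.01+0.08j]] + [[(-0-0.09j),(0.15+0.03j),(-0.13+0.12j)], [-0.06+0.04j,(-0.05-0.11j),(0.13+0.04j)], [(0.03+0.03j),-0.06+0.04j,(0.01-0.08j)]] + [[0.00+0.00j, 0j, 0.01+0.00j], [0.00+0.00j, 0.00+0.00j, 0j], [0.00+0.00j, 0j, 0.00+0.00j]]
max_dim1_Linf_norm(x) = 0.3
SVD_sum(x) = [[0.04, 0.25, -0.29], [-0.03, -0.18, 0.21], [-0.01, -0.06, 0.07]] + [[-0.04, 0.05, 0.03], [-0.08, 0.09, 0.06], [0.06, -0.07, -0.05]] + [[0.00, 0.00, 0.00],[0.0, 0.0, 0.00],[0.0, 0.00, 0.0]]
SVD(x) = [[0.81, 0.39, 0.45], [-0.56, 0.73, 0.39], [-0.18, -0.56, 0.81]] @ diag([0.4846009274215829, 0.1849424086727026, 0.007631947096297476]) @ [[0.11, 0.65, -0.75], [-0.62, 0.64, 0.46], [0.78, 0.42, 0.47]]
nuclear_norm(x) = 0.68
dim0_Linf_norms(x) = [0.11, 0.3, 0.27]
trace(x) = -0.07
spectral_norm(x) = 0.48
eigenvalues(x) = [(-0.04+0.28j), (-0.04-0.28j), (0.01+0j)]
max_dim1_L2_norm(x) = 0.4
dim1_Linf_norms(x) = [0.3, 0.27, 0.12]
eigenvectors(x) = [[-0.74+0.00j, (-0.74-0j), 0.77+0.00j],[(0.32-0.48j), (0.32+0.48j), (0.43+0j)],[0.26+0.24j, 0.26-0.24j, 0.47+0.00j]]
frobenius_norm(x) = 0.52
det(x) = 0.00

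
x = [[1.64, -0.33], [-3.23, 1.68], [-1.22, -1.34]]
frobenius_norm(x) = 4.40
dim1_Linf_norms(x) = [1.64, 3.23, 1.34]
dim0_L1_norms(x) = [6.09, 3.35]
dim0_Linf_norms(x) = [3.23, 1.68]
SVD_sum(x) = [[1.55, -0.58], [-3.38, 1.27], [-0.63, 0.24]] + [[0.09,  0.25], [0.15,  0.41], [-0.59,  -1.58]]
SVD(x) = [[-0.41, -0.15], [0.90, -0.25], [0.17, 0.96]] @ diag([4.030050364448166, 1.759685784454487]) @ [[-0.94, 0.35], [-0.35, -0.94]]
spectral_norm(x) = 4.03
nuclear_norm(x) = 5.79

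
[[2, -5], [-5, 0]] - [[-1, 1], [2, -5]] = [[3, -6], [-7, 5]]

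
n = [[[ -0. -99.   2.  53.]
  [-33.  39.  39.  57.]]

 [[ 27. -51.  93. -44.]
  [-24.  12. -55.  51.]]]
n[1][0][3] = -44.0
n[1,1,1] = 12.0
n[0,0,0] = -0.0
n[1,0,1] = -51.0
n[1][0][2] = 93.0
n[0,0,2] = 2.0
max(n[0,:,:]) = 57.0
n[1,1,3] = 51.0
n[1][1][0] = -24.0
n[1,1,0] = -24.0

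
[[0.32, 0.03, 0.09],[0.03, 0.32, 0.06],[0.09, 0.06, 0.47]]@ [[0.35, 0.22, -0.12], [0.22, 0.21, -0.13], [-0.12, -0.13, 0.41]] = [[0.11,0.06,-0.01], [0.07,0.07,-0.02], [-0.01,-0.03,0.17]]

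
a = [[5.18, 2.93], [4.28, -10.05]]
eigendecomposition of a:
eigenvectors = [[0.97, -0.18], [0.26, 0.98]]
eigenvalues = [5.96, -10.83]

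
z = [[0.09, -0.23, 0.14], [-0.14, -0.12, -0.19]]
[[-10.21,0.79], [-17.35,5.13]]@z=[[-1.03, 2.25, -1.58], [-2.28, 3.37, -3.40]]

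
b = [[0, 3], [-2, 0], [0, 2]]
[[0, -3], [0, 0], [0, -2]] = b @ [[0, 0], [0, -1]]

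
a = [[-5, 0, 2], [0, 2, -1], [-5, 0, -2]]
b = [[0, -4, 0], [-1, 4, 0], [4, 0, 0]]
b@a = [[0, -8, 4], [5, 8, -6], [-20, 0, 8]]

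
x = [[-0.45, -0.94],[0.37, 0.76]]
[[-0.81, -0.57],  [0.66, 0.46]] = x @ [[0.07,0.65],[0.83,0.29]]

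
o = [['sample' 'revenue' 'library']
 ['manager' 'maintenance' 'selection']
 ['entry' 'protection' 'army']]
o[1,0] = 'manager'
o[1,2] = 'selection'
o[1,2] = 'selection'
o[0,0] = 'sample'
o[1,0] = 'manager'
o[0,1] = 'revenue'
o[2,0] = 'entry'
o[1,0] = 'manager'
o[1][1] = 'maintenance'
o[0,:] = ['sample', 'revenue', 'library']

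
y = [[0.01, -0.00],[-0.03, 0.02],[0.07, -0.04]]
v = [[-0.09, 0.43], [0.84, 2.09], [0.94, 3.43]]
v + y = [[-0.08, 0.43], [0.81, 2.11], [1.01, 3.39]]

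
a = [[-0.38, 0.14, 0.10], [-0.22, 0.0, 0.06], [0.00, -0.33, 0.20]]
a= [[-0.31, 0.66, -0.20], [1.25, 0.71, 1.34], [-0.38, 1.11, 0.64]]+[[-0.07, -0.52, 0.30],[-1.47, -0.71, -1.28],[0.38, -1.44, -0.44]]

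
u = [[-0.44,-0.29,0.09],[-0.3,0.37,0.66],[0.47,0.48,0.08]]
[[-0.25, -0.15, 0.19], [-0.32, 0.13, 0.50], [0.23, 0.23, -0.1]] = u @ [[0.62, -0.11, -0.14], [-0.11, 0.61, -0.2], [-0.14, -0.2, 0.81]]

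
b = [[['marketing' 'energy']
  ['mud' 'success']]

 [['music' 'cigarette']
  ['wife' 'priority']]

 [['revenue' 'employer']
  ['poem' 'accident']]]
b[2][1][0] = 'poem'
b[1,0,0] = 'music'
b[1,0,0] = 'music'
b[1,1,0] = 'wife'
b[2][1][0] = 'poem'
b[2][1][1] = 'accident'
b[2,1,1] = 'accident'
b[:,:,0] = [['marketing', 'mud'], ['music', 'wife'], ['revenue', 'poem']]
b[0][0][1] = 'energy'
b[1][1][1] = 'priority'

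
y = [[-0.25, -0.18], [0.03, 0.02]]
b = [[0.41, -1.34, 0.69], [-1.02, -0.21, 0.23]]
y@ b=[[0.08, 0.37, -0.21], [-0.01, -0.04, 0.03]]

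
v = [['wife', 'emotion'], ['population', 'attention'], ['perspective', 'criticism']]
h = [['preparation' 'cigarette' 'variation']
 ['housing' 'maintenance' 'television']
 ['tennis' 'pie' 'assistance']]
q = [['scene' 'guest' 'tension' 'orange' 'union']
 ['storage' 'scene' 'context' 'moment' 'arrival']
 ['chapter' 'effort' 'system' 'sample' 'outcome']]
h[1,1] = 'maintenance'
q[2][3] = 'sample'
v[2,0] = 'perspective'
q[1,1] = 'scene'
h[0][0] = 'preparation'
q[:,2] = ['tension', 'context', 'system']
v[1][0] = 'population'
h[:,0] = ['preparation', 'housing', 'tennis']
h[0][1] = 'cigarette'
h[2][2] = 'assistance'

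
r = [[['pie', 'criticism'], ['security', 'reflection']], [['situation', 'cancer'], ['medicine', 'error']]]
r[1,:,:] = [['situation', 'cancer'], ['medicine', 'error']]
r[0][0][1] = 'criticism'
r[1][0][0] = 'situation'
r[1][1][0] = 'medicine'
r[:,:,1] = [['criticism', 'reflection'], ['cancer', 'error']]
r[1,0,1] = 'cancer'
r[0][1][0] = 'security'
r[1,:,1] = ['cancer', 'error']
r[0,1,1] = 'reflection'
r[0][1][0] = 'security'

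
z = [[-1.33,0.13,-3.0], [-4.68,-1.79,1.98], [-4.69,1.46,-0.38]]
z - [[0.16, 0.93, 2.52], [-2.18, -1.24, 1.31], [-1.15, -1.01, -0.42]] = [[-1.49, -0.8, -5.52], [-2.50, -0.55, 0.67], [-3.54, 2.47, 0.04]]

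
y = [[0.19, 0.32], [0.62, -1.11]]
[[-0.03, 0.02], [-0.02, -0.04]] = y @ [[-0.09, 0.02], [-0.03, 0.05]]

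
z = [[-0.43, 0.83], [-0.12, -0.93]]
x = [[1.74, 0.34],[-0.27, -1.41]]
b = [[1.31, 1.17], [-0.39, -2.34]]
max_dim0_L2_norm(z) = 1.25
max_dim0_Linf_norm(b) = 2.34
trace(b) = -1.03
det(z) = 0.50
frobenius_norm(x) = 2.28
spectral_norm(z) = 1.26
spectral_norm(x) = 1.92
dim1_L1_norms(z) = [1.26, 1.05]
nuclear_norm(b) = 3.73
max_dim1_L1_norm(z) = 1.26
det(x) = -2.36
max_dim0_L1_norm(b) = 3.51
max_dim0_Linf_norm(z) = 0.93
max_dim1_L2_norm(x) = 1.77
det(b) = -2.61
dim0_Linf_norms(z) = [0.43, 0.93]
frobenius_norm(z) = 1.32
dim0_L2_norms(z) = [0.45, 1.25]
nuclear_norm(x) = 3.15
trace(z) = -1.36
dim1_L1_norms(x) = [2.08, 1.68]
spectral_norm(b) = 2.80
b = z + x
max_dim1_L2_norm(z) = 0.94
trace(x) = 0.33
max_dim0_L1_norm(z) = 1.76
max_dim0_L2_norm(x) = 1.76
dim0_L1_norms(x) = [2.01, 1.75]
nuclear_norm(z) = 1.66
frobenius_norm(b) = 2.95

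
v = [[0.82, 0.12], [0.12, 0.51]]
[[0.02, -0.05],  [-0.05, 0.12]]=v @[[0.04, -0.10], [-0.10, 0.26]]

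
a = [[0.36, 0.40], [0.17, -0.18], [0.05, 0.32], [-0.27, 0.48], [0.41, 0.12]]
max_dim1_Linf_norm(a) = 0.48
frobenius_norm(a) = 0.97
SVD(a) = [[0.66, 0.36],  [-0.16, 0.35],  [0.43, -0.08],  [0.50, -0.65],  [0.32, 0.57]] @ diag([0.7451614686129897, 0.6215580308342354]) @ [[0.30, 0.95], [0.95, -0.30]]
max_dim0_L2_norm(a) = 0.73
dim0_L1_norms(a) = [1.26, 1.5]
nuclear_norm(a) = 1.37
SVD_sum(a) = [[0.15, 0.47],[-0.04, -0.11],[0.10, 0.30],[0.11, 0.36],[0.07, 0.23]] + [[0.21,-0.07], [0.21,-0.07], [-0.05,0.02], [-0.38,0.12], [0.34,-0.11]]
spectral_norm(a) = 0.75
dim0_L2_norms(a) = [0.63, 0.73]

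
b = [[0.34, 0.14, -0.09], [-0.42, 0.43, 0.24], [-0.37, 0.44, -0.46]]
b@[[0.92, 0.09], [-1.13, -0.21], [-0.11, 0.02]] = [[0.16, -0.0], [-0.90, -0.12], [-0.79, -0.13]]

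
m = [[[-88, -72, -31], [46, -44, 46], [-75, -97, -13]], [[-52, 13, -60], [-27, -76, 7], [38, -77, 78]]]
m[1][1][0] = -27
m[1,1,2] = 7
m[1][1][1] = -76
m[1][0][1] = 13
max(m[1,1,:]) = 7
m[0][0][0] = -88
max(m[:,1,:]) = 46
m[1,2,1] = -77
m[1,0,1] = 13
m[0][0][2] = -31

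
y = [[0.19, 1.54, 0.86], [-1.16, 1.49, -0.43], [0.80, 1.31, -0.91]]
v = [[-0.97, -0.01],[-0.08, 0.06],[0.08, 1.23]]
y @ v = [[-0.24, 1.15], [0.97, -0.43], [-0.95, -1.05]]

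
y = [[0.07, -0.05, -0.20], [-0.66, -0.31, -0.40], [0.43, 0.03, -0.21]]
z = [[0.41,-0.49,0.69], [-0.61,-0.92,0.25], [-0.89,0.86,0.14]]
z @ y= [[0.65,0.15,-0.03], [0.67,0.32,0.44], [-0.57,-0.22,-0.20]]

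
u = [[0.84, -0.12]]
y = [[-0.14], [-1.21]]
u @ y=[[0.03]]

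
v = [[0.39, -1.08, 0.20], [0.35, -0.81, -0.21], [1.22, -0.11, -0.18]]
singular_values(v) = [1.63, 1.0, 0.28]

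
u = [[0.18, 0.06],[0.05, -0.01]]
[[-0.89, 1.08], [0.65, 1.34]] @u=[[-0.11, -0.06],[0.18, 0.03]]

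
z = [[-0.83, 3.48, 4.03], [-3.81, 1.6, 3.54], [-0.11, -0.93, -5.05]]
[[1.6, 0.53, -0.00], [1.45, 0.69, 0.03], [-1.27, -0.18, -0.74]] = z @ [[-0.10, -0.12, 0.08], [0.18, 0.10, -0.19], [0.22, 0.02, 0.18]]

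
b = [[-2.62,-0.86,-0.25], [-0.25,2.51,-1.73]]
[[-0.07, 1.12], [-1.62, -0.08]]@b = [[-0.10,  2.87,  -1.92], [4.26,  1.19,  0.54]]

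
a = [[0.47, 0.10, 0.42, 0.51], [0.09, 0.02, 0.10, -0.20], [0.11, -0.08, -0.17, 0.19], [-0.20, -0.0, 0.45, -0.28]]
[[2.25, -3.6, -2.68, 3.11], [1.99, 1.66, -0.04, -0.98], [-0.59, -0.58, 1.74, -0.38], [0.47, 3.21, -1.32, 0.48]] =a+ [[1.78, -3.7, -3.1, 2.6],[1.90, 1.64, -0.14, -0.78],[-0.70, -0.5, 1.91, -0.57],[0.67, 3.21, -1.77, 0.76]]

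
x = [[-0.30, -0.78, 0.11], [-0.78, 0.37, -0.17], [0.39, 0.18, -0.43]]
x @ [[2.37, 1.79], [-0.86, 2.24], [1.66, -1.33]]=[[0.14, -2.43],[-2.45, -0.34],[0.06, 1.67]]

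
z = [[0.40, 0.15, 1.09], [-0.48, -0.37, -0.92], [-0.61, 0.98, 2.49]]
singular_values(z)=[3.06, 0.85, 0.19]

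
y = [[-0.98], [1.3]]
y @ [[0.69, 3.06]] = [[-0.68, -3.0], [0.90, 3.98]]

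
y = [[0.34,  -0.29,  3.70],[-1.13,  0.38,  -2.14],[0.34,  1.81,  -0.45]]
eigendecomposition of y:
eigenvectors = [[(-0.9+0j), (-0.69+0j), -0.69-0.00j], [(-0.06+0j), 0.51-0.34j, (0.51+0.34j)], [0.43+0.00j, -0.05-0.39j, -0.05+0.39j]]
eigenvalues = [(-1.43+0j), (0.85+1.95j), (0.85-1.95j)]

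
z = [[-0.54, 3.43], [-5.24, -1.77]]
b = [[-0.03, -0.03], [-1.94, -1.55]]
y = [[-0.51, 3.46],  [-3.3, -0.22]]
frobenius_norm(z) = 6.53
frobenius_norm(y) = 4.81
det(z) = 18.93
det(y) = 11.53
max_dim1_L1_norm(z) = 7.01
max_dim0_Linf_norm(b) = 1.94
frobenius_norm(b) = 2.48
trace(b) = -1.58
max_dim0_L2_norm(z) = 5.27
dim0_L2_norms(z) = [5.27, 3.86]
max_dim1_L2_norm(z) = 5.53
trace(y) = -0.73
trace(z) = -2.31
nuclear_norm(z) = 8.97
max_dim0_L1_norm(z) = 5.78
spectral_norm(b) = 2.48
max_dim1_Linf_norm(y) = 3.46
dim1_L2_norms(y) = [3.5, 3.31]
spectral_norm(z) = 5.58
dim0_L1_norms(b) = [1.97, 1.58]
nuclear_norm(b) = 2.49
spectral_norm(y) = 3.57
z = y + b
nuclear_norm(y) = 6.80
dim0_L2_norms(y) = [3.34, 3.47]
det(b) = -0.01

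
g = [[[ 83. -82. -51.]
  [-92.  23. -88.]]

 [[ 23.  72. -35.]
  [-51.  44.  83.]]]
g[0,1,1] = 23.0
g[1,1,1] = 44.0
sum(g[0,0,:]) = -50.0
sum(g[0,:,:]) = -207.0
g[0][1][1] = 23.0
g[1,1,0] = -51.0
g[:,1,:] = [[-92.0, 23.0, -88.0], [-51.0, 44.0, 83.0]]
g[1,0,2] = -35.0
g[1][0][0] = 23.0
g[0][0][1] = -82.0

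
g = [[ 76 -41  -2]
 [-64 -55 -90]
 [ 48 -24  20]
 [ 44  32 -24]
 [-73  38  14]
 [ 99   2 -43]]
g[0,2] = -2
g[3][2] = -24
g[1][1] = -55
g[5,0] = 99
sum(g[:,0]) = 130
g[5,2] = -43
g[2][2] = 20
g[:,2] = [-2, -90, 20, -24, 14, -43]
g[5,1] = 2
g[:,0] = [76, -64, 48, 44, -73, 99]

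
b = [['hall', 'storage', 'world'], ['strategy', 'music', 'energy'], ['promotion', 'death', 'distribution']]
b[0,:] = ['hall', 'storage', 'world']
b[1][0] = 'strategy'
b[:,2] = ['world', 'energy', 'distribution']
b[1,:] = ['strategy', 'music', 'energy']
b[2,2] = 'distribution'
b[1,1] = 'music'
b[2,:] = ['promotion', 'death', 'distribution']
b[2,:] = ['promotion', 'death', 'distribution']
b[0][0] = 'hall'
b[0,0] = 'hall'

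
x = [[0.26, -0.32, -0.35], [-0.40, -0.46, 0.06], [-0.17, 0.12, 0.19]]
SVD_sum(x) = [[-0.09, -0.29, -0.08],  [-0.15, -0.48, -0.13],  [0.03, 0.10, 0.03]] + [[0.35, -0.03, -0.27], [-0.25, 0.02, 0.19], [-0.2, 0.02, 0.16]] + [[0.00, -0.00, 0.0], [-0.00, 0.0, -0.00], [0.0, -0.00, 0.00]]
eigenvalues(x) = [-0.6, 0.59, 0.0]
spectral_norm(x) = 0.62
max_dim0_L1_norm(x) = 0.9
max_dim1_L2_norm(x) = 0.61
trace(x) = -0.01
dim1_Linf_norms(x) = [0.35, 0.46, 0.19]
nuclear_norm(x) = 1.23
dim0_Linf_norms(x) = [0.4, 0.46, 0.35]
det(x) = -0.00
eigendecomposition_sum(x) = [[-0.09, -0.18, -0.03],[-0.26, -0.52, -0.07],[0.02, 0.04, 0.01]] + [[0.35, -0.14, -0.33], [-0.14, 0.06, 0.14], [-0.19, 0.08, 0.18]] + [[0.00, -0.0, 0.00],  [-0.00, 0.00, -0.0],  [0.00, -0.00, 0.00]]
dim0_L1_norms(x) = [0.83, 0.9, 0.6]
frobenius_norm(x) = 0.86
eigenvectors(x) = [[0.32, 0.82, 0.55], [0.94, -0.34, -0.38], [-0.07, -0.46, 0.75]]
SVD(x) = [[-0.50, 0.74, 0.46], [-0.85, -0.52, -0.08], [0.18, -0.43, 0.89]] @ diag([0.6190365822767201, 0.6032229760270283, 0.003968752480664359]) @ [[0.29, 0.92, 0.25], [0.79, -0.08, -0.61], [0.55, -0.38, 0.75]]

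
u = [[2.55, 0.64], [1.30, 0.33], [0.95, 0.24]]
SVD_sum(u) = [[2.55, 0.64], [1.3, 0.33], [0.95, 0.24]] + [[0.0, -0.0], [-0.00, 0.0], [-0.00, 0.00]]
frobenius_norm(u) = 3.11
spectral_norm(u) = 3.11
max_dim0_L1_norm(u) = 4.8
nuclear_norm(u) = 3.11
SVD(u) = [[-0.85,0.51], [-0.43,-0.82], [-0.32,-0.26]] @ diag([3.109837420347616, 0.003349478419625967]) @ [[-0.97, -0.24], [0.24, -0.97]]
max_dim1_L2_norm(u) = 2.63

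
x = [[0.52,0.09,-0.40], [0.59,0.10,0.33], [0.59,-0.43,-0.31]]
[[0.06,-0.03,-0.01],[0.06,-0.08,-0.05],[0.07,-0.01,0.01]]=x @ [[0.11, -0.09, -0.04],[-0.02, -0.05, -0.05],[0.00, -0.06, -0.05]]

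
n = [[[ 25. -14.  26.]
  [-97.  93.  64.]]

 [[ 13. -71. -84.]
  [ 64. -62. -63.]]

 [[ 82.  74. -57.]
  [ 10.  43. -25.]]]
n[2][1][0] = 10.0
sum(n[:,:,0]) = 97.0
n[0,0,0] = 25.0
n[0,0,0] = 25.0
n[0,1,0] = -97.0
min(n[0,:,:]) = -97.0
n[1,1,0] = 64.0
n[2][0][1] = 74.0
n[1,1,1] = -62.0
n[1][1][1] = -62.0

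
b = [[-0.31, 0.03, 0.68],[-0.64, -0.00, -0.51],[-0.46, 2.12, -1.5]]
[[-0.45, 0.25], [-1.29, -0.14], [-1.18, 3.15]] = b@[[1.86, -0.01], [-0.02, 1.69], [0.19, 0.29]]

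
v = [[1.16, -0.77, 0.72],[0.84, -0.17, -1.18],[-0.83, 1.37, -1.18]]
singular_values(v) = [2.49, 1.49, 0.35]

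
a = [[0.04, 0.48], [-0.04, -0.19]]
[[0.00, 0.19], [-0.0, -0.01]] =a @ [[0.02, -2.71], [-0.00, 0.63]]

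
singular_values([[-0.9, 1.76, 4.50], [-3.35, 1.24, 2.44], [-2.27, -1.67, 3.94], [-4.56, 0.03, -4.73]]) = [8.03, 6.17, 2.64]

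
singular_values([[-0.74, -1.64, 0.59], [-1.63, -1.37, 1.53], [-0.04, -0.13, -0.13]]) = [3.14, 0.77, 0.11]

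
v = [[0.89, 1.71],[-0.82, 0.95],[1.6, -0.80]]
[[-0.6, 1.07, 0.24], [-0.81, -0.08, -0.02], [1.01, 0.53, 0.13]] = v@[[0.36, 0.51, 0.12], [-0.54, 0.36, 0.08]]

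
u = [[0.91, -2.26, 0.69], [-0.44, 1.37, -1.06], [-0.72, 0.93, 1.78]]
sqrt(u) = [[0.67,  -1.37,  0.04],[-0.35,  0.99,  -0.44],[-0.32,  0.21,  1.37]]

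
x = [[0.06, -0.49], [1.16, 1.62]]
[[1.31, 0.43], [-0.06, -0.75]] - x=[[1.25, 0.92], [-1.22, -2.37]]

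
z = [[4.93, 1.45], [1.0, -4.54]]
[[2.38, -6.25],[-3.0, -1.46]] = z@[[0.27,-1.28], [0.72,0.04]]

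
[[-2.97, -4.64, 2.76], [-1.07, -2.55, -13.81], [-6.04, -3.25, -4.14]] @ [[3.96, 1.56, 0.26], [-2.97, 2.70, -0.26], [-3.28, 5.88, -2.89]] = [[-7.03,-0.93,-7.54], [48.63,-89.76,40.30], [-0.69,-42.54,11.24]]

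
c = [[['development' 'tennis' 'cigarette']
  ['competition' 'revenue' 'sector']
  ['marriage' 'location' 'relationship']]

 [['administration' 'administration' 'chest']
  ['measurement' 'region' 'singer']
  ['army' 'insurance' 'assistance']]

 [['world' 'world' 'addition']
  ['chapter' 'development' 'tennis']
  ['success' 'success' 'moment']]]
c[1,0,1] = 'administration'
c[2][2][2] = 'moment'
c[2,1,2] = 'tennis'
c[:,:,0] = [['development', 'competition', 'marriage'], ['administration', 'measurement', 'army'], ['world', 'chapter', 'success']]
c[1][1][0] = 'measurement'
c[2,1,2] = 'tennis'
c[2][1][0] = 'chapter'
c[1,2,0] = 'army'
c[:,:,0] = [['development', 'competition', 'marriage'], ['administration', 'measurement', 'army'], ['world', 'chapter', 'success']]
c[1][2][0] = 'army'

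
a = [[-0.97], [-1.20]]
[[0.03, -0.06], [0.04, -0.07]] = a @ [[-0.03,0.06]]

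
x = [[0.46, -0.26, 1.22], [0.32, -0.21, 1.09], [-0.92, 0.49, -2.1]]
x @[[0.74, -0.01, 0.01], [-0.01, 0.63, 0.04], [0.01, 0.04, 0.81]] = [[0.36, -0.12, 0.98],[0.25, -0.09, 0.88],[-0.71, 0.23, -1.69]]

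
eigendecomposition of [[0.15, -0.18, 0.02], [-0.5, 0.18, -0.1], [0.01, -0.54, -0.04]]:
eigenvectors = [[-0.35, 0.22, 0.11],[0.68, 0.08, 0.35],[-0.64, -0.97, 0.93]]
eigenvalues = [0.53, 0.0, -0.24]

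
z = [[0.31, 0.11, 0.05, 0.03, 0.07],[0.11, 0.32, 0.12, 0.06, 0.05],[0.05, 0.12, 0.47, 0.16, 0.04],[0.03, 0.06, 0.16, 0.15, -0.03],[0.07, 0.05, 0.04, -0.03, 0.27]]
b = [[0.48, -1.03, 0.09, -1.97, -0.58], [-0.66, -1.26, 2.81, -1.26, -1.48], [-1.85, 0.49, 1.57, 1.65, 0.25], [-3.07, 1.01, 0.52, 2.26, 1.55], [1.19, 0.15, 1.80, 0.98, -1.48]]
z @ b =[[-0.03,-0.39,0.56,-0.53,-0.39], [-0.51,-0.39,1.22,-0.24,-0.49], [-1.37,0.20,1.23,0.93,0.1], [-0.82,0.12,0.45,0.44,0.21], [0.34,-0.11,0.68,0.06,-0.55]]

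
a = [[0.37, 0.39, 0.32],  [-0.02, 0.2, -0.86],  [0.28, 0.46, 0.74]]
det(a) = 0.09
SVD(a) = [[-0.41,  -0.55,  -0.73], [0.58,  -0.77,  0.26], [-0.71,  -0.32,  0.63]] @ diag([1.2608320006819935, 0.6373046687344094, 0.11465350088665544]) @ [[-0.28, -0.29, -0.91], [-0.44, -0.81, 0.39], [-0.85, 0.51, 0.10]]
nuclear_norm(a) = 2.01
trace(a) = 1.31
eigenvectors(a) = [[0.88+0.00j, (0.12+0.38j), (0.12-0.38j)], [(-0.47+0j), -0.73+0.00j, -0.73-0.00j], [(-0.05+0j), 0.32+0.46j, 0.32-0.46j]]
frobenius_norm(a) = 1.42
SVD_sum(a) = [[0.15, 0.15, 0.47], [-0.21, -0.21, -0.67], [0.25, 0.26, 0.81]] + [[0.15, 0.28, -0.14], [0.21, 0.4, -0.19], [0.09, 0.16, -0.08]] + [[0.07,  -0.04,  -0.01], [-0.03,  0.02,  0.0], [-0.06,  0.04,  0.01]]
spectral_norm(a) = 1.26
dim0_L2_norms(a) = [0.46, 0.64, 1.18]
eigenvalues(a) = [(0.14+0j), (0.58+0.55j), (0.58-0.55j)]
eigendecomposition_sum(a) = [[0.12-0.00j, (-0.02-0j), (-0.1+0j)], [-0.07+0.00j, (0.01+0j), 0.05+0.00j], [(-0.01+0j), 0.00+0.00j, (0.01+0j)]] + [[0.12-0.05j, (0.21-0.12j), (0.21+0.19j)], [0.02+0.25j, (0.09+0.43j), (-0.46+0.26j)], [0.14-0.12j, (0.23-0.25j), 0.37+0.17j]] + [[(0.12+0.05j),(0.21+0.12j),(0.21-0.19j)], [(0.02-0.25j),0.09-0.43j,(-0.46-0.26j)], [0.14+0.12j,(0.23+0.25j),(0.37-0.17j)]]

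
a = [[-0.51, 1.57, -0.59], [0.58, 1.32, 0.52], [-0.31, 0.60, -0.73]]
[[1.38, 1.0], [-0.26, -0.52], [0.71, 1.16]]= a @ [[-1.36,  0.28], [0.42,  0.12], [-0.05,  -1.61]]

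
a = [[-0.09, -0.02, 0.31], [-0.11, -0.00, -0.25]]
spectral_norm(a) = 0.40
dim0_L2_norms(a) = [0.14, 0.02, 0.4]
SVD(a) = [[-0.78, 0.63], [0.63, 0.78]] @ diag([0.39855263834749416, 0.14267373432503797]) @ [[0.0, 0.04, -1.0], [-1.00, -0.09, -0.01]]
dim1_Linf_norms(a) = [0.31, 0.25]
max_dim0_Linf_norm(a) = 0.31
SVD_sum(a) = [[-0.00, -0.01, 0.31], [0.00, 0.01, -0.25]] + [[-0.09, -0.01, -0.0],[-0.11, -0.01, -0.0]]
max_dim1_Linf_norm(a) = 0.31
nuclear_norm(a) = 0.54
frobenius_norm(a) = 0.42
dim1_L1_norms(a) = [0.42, 0.36]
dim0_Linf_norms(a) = [0.11, 0.02, 0.31]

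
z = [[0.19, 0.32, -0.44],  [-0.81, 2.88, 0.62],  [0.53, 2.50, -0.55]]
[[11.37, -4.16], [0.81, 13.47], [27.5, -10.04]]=z @ [[4.22, -15.21], [5.74, -0.19], [-19.84, 2.74]]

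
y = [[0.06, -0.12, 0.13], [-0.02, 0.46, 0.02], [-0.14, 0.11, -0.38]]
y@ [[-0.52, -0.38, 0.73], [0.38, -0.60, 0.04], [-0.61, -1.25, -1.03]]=[[-0.16, -0.11, -0.09], [0.17, -0.29, -0.02], [0.35, 0.46, 0.29]]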